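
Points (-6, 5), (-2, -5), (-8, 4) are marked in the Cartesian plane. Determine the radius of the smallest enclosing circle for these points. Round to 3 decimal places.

5.427

Call the three points A, B, C in the order given.
Side lengths²: AB² = 116, AC² = 5, BC² = 117.
Since BC² = 117 < 116 + 5 = 121, the triangle is acute, so the smallest enclosing circle is the circumcircle.
Circumcentre = (-4.625, -0.25), r² = 29.453125.
r = √(29.453125) ≈ 5.427.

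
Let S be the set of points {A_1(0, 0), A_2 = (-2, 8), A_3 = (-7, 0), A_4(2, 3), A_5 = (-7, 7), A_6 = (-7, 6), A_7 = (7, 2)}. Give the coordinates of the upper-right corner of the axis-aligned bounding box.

x-range [-7, 7], y-range [0, 8].
The upper-right corner is (7, 8).

(7, 8)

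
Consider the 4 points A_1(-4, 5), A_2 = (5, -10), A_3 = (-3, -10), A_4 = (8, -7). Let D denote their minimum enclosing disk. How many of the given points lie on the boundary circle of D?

3

The farthest pair is A_1–A_2 with squared distance 306. The circle on this segment as diameter has centre (0.5, -2.5) and r² = 306/4 = 76.5.
Check A_3: distance² to centre = 68.5 ≤ 76.5, so it lies inside.
All remaining points lie in this disk, and no smaller disk contains both endpoints, so this is the minimum enclosing circle.
The points at distance exactly r from the centre are A_1, A_2, A_4 — 3 points.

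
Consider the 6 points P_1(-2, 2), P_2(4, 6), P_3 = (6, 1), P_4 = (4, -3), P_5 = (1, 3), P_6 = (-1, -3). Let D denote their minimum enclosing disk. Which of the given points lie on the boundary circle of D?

The farthest pair is P_2–P_6 with squared distance 106. The circle on this segment as diameter has centre (1.5, 1.5) and r² = 106/4 = 26.5.
Check P_1: distance² to centre = 12.5 ≤ 26.5, so it lies inside.
All remaining points lie in this disk, and no smaller disk contains both endpoints, so this is the minimum enclosing circle.
The points at distance exactly r from the centre are P_2, P_4, P_6 — 3 points.

P_2, P_4, P_6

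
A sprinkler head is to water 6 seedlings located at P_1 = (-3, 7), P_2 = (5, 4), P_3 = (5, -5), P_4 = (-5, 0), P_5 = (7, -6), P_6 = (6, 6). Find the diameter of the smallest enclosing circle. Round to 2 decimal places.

16.40

The farthest pair is P_1–P_5 with squared distance 269. The circle on this segment as diameter has centre (2, 0.5) and r² = 269/4 = 67.25.
Check P_2: distance² to centre = 21.25 ≤ 67.25, so it lies inside.
All remaining points lie in this disk, and no smaller disk contains both endpoints, so this is the minimum enclosing circle.
Diameter = 2r = 2√(67.25) ≈ 16.40.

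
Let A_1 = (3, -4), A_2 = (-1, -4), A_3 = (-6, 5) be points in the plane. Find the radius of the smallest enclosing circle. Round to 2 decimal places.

6.36

Side lengths²: A_1A_2² = 16, A_1A_3² = 162, A_2A_3² = 106.
Since A_1A_3² = 162 ≥ 106 + 16 = 122, the angle opposite A_1A_3 is not acute, so the smallest enclosing circle has A_1A_3 as diameter.
Centre = midpoint of A_1A_3 = (-1.5, 0.5), r² = 162/4 = 40.5.
r = √(40.5) ≈ 6.36.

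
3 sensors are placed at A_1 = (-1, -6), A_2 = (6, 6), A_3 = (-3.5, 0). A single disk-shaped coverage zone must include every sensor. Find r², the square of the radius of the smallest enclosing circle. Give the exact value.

48.25

Side lengths²: A_1A_2² = 193, A_1A_3² = 42.25, A_2A_3² = 126.25.
Since A_1A_2² = 193 ≥ 126.25 + 42.25 = 168.5, the angle opposite A_1A_2 is not acute, so the smallest enclosing circle has A_1A_2 as diameter.
Centre = midpoint of A_1A_2 = (2.5, 0), r² = 193/4 = 48.25.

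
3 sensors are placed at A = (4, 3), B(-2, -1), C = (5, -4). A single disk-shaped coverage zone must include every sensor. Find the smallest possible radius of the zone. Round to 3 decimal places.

Side lengths²: AB² = 52, AC² = 50, BC² = 58.
Since BC² = 58 < 52 + 50 = 102, the triangle is acute, so the smallest enclosing circle is the circumcircle.
Circumcentre = (51/23, -19/23), r² = 9425/529.
r = √(9425/529) ≈ 4.221.

4.221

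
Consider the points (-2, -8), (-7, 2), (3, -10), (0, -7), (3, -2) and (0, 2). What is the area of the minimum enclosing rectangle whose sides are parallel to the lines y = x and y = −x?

In coordinates u = x + y, v = x − y the rectangle is axis-aligned; the map (x,y)→(u,v) scales areas by 2.
u-values: -10, -5, -7, -7, 1, 2; range = 2 − (-10) = 12.
v-values: 6, -9, 13, 7, 5, -2; range = 13 − (-9) = 22.
Area = (12 × 22) / 2 = 132.

132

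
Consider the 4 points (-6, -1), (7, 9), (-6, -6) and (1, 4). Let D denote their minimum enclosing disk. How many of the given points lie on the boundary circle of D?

A smallest enclosing disk is always determined by at most three of the input points on its boundary.
The farthest pair is (7, 9)–(-6, -6) with squared distance 394. The circle on this segment as diameter has centre (0.5, 1.5) and r² = 394/4 = 98.5.
Check (-6, -1): distance² to centre = 48.5 ≤ 98.5, so it lies inside.
All remaining points lie in this disk, and no smaller disk contains both endpoints, so this is the minimum enclosing circle.
The points at distance exactly r from the centre are (7, 9), (-6, -6) — 2 points.

2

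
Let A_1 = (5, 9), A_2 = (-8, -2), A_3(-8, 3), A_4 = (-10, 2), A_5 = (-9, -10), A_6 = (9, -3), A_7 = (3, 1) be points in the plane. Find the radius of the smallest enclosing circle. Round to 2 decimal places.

11.80

The minimum enclosing circle of a finite set is fixed by two of the points (as a diameter) or three (as a circumcircle).
The farthest pair is A_1–A_5 with squared distance 557. The circle on this segment as diameter has centre (-2, -0.5) and r² = 557/4 = 139.25.
Check A_2: distance² to centre = 38.25 ≤ 139.25, so it lies inside.
All remaining points lie in this disk, and no smaller disk contains both endpoints, so this is the minimum enclosing circle.
r = √(139.25) ≈ 11.80.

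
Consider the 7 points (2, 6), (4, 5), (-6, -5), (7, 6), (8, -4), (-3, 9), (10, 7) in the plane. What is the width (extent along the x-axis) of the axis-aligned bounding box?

16

max x = 10, min x = -6, so width = 16.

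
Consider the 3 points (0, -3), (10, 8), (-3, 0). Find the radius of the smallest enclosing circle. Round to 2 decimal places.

7.64

Call the three points A, B, C in the order given.
Side lengths²: AB² = 221, AC² = 18, BC² = 233.
Since BC² = 233 < 221 + 18 = 239, the triangle is acute, so the smallest enclosing circle is the circumcircle.
Circumcentre = (155/42, 155/42), r² = 51493/882.
r = √(51493/882) ≈ 7.64.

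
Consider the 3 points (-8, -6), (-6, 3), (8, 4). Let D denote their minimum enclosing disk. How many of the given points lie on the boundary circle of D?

Call the three points A, B, C in the order given.
Side lengths²: AB² = 85, AC² = 356, BC² = 197.
Since AC² = 356 ≥ 197 + 85 = 282, the angle opposite AC is not acute, so the smallest enclosing circle has AC as diameter.
Centre = midpoint of AC = (0, -1), r² = 356/4 = 89.
The points at distance exactly r from the centre are (-8, -6), (8, 4) — 2 points.

2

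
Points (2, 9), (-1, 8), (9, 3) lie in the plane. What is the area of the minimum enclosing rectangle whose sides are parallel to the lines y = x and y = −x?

In coordinates u = x + y, v = x − y the rectangle is axis-aligned; the map (x,y)→(u,v) scales areas by 2.
u-values: 11, 7, 12; range = 12 − 7 = 5.
v-values: -7, -9, 6; range = 6 − (-9) = 15.
Area = (5 × 15) / 2 = 37.5.

37.5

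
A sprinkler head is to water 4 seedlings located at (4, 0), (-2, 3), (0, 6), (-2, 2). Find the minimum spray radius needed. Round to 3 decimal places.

The minimum enclosing circle is determined by three boundary points: (4, 0), (0, 6), (-2, 2).
Their circumcentre is (11/7, 19/7) with r² = 650/49.
The farthest remaining point (-2, 3) is at distance² 629/49 ≤ 650/49.
r = √(650/49) ≈ 3.642.

3.642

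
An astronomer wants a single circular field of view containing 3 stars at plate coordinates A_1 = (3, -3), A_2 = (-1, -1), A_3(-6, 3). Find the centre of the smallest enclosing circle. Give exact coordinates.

Side lengths²: A_1A_2² = 20, A_1A_3² = 117, A_2A_3² = 41.
Since A_1A_3² = 117 ≥ 41 + 20 = 61, the angle opposite A_1A_3 is not acute, so the smallest enclosing circle has A_1A_3 as diameter.
Centre = midpoint of A_1A_3 = (-1.5, 0), r² = 117/4 = 29.25.
Centre = (-1.5, 0).

(-1.5, 0)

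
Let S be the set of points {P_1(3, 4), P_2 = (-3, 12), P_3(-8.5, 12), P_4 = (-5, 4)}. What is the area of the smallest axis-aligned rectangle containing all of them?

92

x ranges over [-8.5, 3], width 11.5.
y ranges over [4, 12], height 8.
Area = 11.5 × 8 = 92.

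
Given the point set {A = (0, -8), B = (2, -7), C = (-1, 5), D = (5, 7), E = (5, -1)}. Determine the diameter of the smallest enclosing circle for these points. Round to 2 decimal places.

The minimum enclosing circle of a finite set is fixed by two of the points (as a diameter) or three (as a circumcircle).
The farthest pair is A–D with squared distance 250. The circle on this segment as diameter has centre (2.5, -0.5) and r² = 250/4 = 62.5.
Check B: distance² to centre = 42.5 ≤ 62.5, so it lies inside.
All remaining points lie in this disk, and no smaller disk contains both endpoints, so this is the minimum enclosing circle.
Diameter = 2r = 2√(62.5) ≈ 15.81.

15.81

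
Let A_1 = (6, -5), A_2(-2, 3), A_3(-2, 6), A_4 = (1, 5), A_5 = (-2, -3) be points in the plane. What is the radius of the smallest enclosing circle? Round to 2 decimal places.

6.80

The farthest pair is A_1–A_3 with squared distance 185. The circle on this segment as diameter has centre (2, 0.5) and r² = 185/4 = 46.25.
Check A_2: distance² to centre = 22.25 ≤ 46.25, so it lies inside.
All remaining points lie in this disk, and no smaller disk contains both endpoints, so this is the minimum enclosing circle.
r = √(46.25) ≈ 6.80.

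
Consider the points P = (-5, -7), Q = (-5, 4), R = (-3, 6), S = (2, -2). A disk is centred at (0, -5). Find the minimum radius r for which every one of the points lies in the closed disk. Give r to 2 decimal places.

The required radius is the distance from (0, -5) to the farthest point.
Squared distances: 29, 106, 130, 13.
Maximum is 130, attained at R.
r = √130 ≈ 11.40.

11.40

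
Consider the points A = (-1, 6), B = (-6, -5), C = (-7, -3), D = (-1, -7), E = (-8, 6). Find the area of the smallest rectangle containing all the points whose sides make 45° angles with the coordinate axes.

160

In coordinates u = x + y, v = x − y the rectangle is axis-aligned; the map (x,y)→(u,v) scales areas by 2.
u-values: 5, -11, -10, -8, -2; range = 5 − (-11) = 16.
v-values: -7, -1, -4, 6, -14; range = 6 − (-14) = 20.
Area = (16 × 20) / 2 = 160.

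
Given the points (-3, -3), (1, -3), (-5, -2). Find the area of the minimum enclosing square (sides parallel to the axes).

The bounding box has width 6 and height 1.
An axis-aligned square enclosing the set must have side ≥ max(width, height).
So the minimum side is max(6, 1) = 6.
Area = 6² = 36.

36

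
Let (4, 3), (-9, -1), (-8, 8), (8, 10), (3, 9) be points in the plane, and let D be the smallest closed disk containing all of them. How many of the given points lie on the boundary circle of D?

The farthest pair is (-9, -1)–(8, 10) with squared distance 410. The circle on this segment as diameter has centre (-0.5, 4.5) and r² = 410/4 = 102.5.
Check (4, 3): distance² to centre = 22.5 ≤ 102.5, so it lies inside.
All remaining points lie in this disk, and no smaller disk contains both endpoints, so this is the minimum enclosing circle.
The points at distance exactly r from the centre are (-9, -1), (8, 10) — 2 points.

2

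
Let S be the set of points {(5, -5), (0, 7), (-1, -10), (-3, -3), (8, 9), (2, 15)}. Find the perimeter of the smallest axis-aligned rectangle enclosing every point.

72

Width = max x − min x = 8 − (-3) = 11.
Height = max y − min y = 15 − (-10) = 25.
Perimeter = 2(11 + 25) = 72.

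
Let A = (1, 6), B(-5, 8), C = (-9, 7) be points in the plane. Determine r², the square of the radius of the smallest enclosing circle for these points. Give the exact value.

Side lengths²: AB² = 40, AC² = 101, BC² = 17.
Since AC² = 101 ≥ 40 + 17 = 57, the angle opposite AC is not acute, so the smallest enclosing circle has AC as diameter.
Centre = midpoint of AC = (-4, 6.5), r² = 101/4 = 25.25.

25.25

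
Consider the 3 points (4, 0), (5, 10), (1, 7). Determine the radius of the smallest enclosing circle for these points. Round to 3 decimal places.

Call the three points A, B, C in the order given.
Side lengths²: AB² = 101, AC² = 58, BC² = 25.
Since AB² = 101 ≥ 58 + 25 = 83, the angle opposite AB is not acute, so the smallest enclosing circle has AB as diameter.
Centre = midpoint of AB = (4.5, 5), r² = 101/4 = 25.25.
r = √(25.25) ≈ 5.025.

5.025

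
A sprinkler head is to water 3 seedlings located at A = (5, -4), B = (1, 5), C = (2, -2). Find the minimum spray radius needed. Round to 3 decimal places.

4.924

Side lengths²: AB² = 97, AC² = 13, BC² = 50.
Since AB² = 97 ≥ 50 + 13 = 63, the angle opposite AB is not acute, so the smallest enclosing circle has AB as diameter.
Centre = midpoint of AB = (3, 0.5), r² = 97/4 = 24.25.
r = √(24.25) ≈ 4.924.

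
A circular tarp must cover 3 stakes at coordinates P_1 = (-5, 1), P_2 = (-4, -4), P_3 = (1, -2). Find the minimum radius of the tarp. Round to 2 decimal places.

3.41

Side lengths²: P_1P_2² = 26, P_1P_3² = 45, P_2P_3² = 29.
Since P_1P_3² = 45 < 29 + 26 = 55, the triangle is acute, so the smallest enclosing circle is the circumcircle.
Circumcentre = (-41/18, -19/18), r² = 1885/162.
r = √(1885/162) ≈ 3.41.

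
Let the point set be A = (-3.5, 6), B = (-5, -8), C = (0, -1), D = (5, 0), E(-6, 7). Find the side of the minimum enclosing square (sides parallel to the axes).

15

The bounding box has width 11 and height 15.
An axis-aligned square enclosing the set must have side ≥ max(width, height).
So the minimum side is max(11, 15) = 15.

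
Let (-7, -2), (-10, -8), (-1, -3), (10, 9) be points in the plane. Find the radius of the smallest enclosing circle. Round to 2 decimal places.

13.12

The farthest pair is (-10, -8)–(10, 9) with squared distance 689. The circle on this segment as diameter has centre (0, 0.5) and r² = 689/4 = 172.25.
Check (-7, -2): distance² to centre = 55.25 ≤ 172.25, so it lies inside.
All remaining points lie in this disk, and no smaller disk contains both endpoints, so this is the minimum enclosing circle.
r = √(172.25) ≈ 13.12.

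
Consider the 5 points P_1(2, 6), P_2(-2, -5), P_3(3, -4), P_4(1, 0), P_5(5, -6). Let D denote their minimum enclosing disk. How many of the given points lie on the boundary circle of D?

The minimum enclosing circle of a finite set is fixed by two of the points (as a diameter) or three (as a circumcircle).
The minimum enclosing circle is determined by three boundary points: P_1, P_2, P_5.
Their circumcentre is (121/54, -17/54) with r² = 58225/1458.
The farthest remaining point P_3 is at distance² 20641/1458 ≤ 58225/1458.
The points at distance exactly r from the centre are P_1, P_2, P_5 — 3 points.

3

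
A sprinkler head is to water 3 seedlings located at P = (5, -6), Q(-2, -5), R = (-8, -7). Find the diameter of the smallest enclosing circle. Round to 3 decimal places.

13.038

Side lengths²: PQ² = 50, PR² = 170, QR² = 40.
Since PR² = 170 ≥ 50 + 40 = 90, the angle opposite PR is not acute, so the smallest enclosing circle has PR as diameter.
Centre = midpoint of PR = (-1.5, -6.5), r² = 170/4 = 42.5.
Diameter = 2r = 2√(42.5) ≈ 13.038.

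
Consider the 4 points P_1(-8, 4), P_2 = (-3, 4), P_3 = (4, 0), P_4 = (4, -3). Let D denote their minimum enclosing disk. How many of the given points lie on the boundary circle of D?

A smallest enclosing disk is always determined by at most three of the input points on its boundary.
The farthest pair is P_1–P_4 with squared distance 193. The circle on this segment as diameter has centre (-2, 0.5) and r² = 193/4 = 48.25.
Check P_2: distance² to centre = 13.25 ≤ 48.25, so it lies inside.
All remaining points lie in this disk, and no smaller disk contains both endpoints, so this is the minimum enclosing circle.
The points at distance exactly r from the centre are P_1, P_4 — 2 points.

2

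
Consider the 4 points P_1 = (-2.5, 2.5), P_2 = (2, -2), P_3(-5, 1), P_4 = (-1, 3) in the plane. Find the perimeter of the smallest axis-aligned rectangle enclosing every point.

24

Width = max x − min x = 2 − (-5) = 7.
Height = max y − min y = 3 − (-2) = 5.
Perimeter = 2(7 + 5) = 24.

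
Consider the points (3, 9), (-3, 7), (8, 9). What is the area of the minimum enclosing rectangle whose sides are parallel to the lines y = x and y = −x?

In coordinates u = x + y, v = x − y the rectangle is axis-aligned; the map (x,y)→(u,v) scales areas by 2.
u-values: 12, 4, 17; range = 17 − 4 = 13.
v-values: -6, -10, -1; range = -1 − (-10) = 9.
Area = (13 × 9) / 2 = 58.5.

58.5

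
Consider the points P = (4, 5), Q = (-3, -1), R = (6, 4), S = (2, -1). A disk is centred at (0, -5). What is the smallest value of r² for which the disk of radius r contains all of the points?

117

The required radius is the distance from (0, -5) to the farthest point.
Squared distances: 116, 25, 117, 20.
Maximum is 117, attained at R.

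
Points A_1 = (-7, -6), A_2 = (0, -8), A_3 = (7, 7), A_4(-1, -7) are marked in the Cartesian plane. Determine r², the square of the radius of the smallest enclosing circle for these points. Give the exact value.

A smallest enclosing disk is always determined by at most three of the input points on its boundary.
The farthest pair is A_1–A_3 with squared distance 365. The circle on this segment as diameter has centre (0, 0.5) and r² = 365/4 = 91.25.
Check A_2: distance² to centre = 72.25 ≤ 91.25, so it lies inside.
All remaining points lie in this disk, and no smaller disk contains both endpoints, so this is the minimum enclosing circle.

91.25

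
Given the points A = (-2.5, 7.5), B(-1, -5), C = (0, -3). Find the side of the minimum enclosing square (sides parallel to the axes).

The bounding box has width 2.5 and height 12.5.
An axis-aligned square enclosing the set must have side ≥ max(width, height).
So the minimum side is max(2.5, 12.5) = 12.5.

12.5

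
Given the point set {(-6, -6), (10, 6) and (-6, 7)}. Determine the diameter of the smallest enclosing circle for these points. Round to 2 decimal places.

Call the three points A, B, C in the order given.
Side lengths²: AB² = 400, AC² = 169, BC² = 257.
Since AB² = 400 < 257 + 169 = 426, the triangle is acute, so the smallest enclosing circle is the circumcircle.
Circumcentre = (1.625, 0.5), r² = 100.390625.
Diameter = 2r = 2√(100.390625) ≈ 20.04.

20.04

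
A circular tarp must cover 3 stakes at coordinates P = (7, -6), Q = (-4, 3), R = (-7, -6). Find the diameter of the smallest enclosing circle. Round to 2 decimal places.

14.98

Side lengths²: PQ² = 202, PR² = 196, QR² = 90.
Since PQ² = 202 < 196 + 90 = 286, the triangle is acute, so the smallest enclosing circle is the circumcircle.
Circumcentre = (0, -10/3), r² = 505/9.
Diameter = 2r = 2√(505/9) ≈ 14.98.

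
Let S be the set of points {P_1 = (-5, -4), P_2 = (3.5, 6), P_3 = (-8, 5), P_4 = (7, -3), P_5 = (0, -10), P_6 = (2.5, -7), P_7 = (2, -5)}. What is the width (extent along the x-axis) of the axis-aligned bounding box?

15

max x = 7, min x = -8, so width = 15.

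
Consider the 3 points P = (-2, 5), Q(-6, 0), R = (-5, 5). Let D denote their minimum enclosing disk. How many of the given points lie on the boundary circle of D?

2

Side lengths²: PQ² = 41, PR² = 9, QR² = 26.
Since PQ² = 41 ≥ 26 + 9 = 35, the angle opposite PQ is not acute, so the smallest enclosing circle has PQ as diameter.
Centre = midpoint of PQ = (-4, 2.5), r² = 41/4 = 10.25.
The points at distance exactly r from the centre are P, Q — 2 points.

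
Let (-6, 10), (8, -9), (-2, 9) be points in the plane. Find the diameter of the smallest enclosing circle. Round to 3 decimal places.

Call the three points A, B, C in the order given.
Side lengths²: AB² = 557, AC² = 17, BC² = 424.
Since AB² = 557 ≥ 424 + 17 = 441, the angle opposite AB is not acute, so the smallest enclosing circle has AB as diameter.
Centre = midpoint of AB = (1, 0.5), r² = 557/4 = 139.25.
Diameter = 2r = 2√(139.25) ≈ 23.601.

23.601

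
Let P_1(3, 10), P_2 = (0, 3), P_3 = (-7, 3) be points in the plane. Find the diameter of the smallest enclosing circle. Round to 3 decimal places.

Side lengths²: P_1P_2² = 58, P_1P_3² = 149, P_2P_3² = 49.
Since P_1P_3² = 149 ≥ 58 + 49 = 107, the angle opposite P_1P_3 is not acute, so the smallest enclosing circle has P_1P_3 as diameter.
Centre = midpoint of P_1P_3 = (-2, 6.5), r² = 149/4 = 37.25.
Diameter = 2r = 2√(37.25) ≈ 12.207.

12.207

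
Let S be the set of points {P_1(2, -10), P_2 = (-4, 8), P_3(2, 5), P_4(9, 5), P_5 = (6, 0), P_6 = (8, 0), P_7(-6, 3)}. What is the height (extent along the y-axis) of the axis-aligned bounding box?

max y = 8, min y = -10, so height = 18.

18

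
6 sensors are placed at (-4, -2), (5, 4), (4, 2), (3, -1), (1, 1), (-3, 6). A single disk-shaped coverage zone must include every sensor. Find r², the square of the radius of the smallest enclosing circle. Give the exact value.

The minimum enclosing circle of a finite set is fixed by two of the points (as a diameter) or three (as a circumcircle).
The minimum enclosing circle is determined by three boundary points: (-4, -2), (5, 4), (-3, 6).
Their circumcentre is (3/22, 17/11) with r² = 14365/484.
The farthest remaining point (4, 2) is at distance² 7325/484 ≤ 14365/484.

14365/484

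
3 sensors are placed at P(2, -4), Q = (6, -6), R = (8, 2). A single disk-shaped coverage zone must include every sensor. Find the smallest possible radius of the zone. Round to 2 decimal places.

Side lengths²: PQ² = 20, PR² = 72, QR² = 68.
Since PR² = 72 < 68 + 20 = 88, the triangle is acute, so the smallest enclosing circle is the circumcircle.
Circumcentre = (17/3, -5/3), r² = 170/9.
r = √(170/9) ≈ 4.35.

4.35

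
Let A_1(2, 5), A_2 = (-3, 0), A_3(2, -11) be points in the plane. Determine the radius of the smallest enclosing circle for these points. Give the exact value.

8

Side lengths²: A_1A_2² = 50, A_1A_3² = 256, A_2A_3² = 146.
Since A_1A_3² = 256 ≥ 146 + 50 = 196, the angle opposite A_1A_3 is not acute, so the smallest enclosing circle has A_1A_3 as diameter.
Centre = midpoint of A_1A_3 = (2, -3), r² = 256/4 = 64.
r = √64 = 8.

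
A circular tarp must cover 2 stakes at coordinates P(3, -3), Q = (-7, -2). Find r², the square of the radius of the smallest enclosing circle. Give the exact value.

25.25

The smallest circle enclosing two points has them as diameter endpoints.
Centre = midpoint = (-2, -2.5); r² = |PQ|²/4 = 101/4 = 25.25.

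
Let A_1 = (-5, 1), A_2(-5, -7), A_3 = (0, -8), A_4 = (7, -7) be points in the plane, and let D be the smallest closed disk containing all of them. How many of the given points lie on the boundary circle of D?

The farthest pair is A_1–A_4 with squared distance 208. The circle on this segment as diameter has centre (1, -3) and r² = 208/4 = 52.
Check A_2: distance² to centre = 52 ≤ 52, so it lies inside.
All remaining points lie in this disk, and no smaller disk contains both endpoints, so this is the minimum enclosing circle.
The points at distance exactly r from the centre are A_1, A_2, A_4 — 3 points.

3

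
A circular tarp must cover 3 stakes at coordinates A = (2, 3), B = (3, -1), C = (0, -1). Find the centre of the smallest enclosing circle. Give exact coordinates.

(1.5, 0.75)

Side lengths²: AB² = 17, AC² = 20, BC² = 9.
Since AC² = 20 < 17 + 9 = 26, the triangle is acute, so the smallest enclosing circle is the circumcircle.
Circumcentre = (1.5, 0.75), r² = 5.3125.
Centre = (1.5, 0.75).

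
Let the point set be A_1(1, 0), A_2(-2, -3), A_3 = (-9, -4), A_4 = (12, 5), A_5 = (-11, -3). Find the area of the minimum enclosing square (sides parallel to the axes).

The bounding box has width 23 and height 9.
An axis-aligned square enclosing the set must have side ≥ max(width, height).
So the minimum side is max(23, 9) = 23.
Area = 23² = 529.

529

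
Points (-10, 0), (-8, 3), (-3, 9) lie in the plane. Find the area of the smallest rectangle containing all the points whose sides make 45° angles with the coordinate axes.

16

In coordinates u = x + y, v = x − y the rectangle is axis-aligned; the map (x,y)→(u,v) scales areas by 2.
u-values: -10, -5, 6; range = 6 − (-10) = 16.
v-values: -10, -11, -12; range = -10 − (-12) = 2.
Area = (16 × 2) / 2 = 16.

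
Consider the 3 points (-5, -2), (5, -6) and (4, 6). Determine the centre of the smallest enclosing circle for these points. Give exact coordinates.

(1.5, -0.25)

Call the three points A, B, C in the order given.
Side lengths²: AB² = 116, AC² = 145, BC² = 145.
Since BC² = 145 < 145 + 116 = 261, the triangle is acute, so the smallest enclosing circle is the circumcircle.
Circumcentre = (1.5, -0.25), r² = 45.3125.
Centre = (1.5, -0.25).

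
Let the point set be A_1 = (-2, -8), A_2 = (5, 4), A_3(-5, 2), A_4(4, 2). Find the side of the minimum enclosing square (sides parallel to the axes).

The bounding box has width 10 and height 12.
An axis-aligned square enclosing the set must have side ≥ max(width, height).
So the minimum side is max(10, 12) = 12.

12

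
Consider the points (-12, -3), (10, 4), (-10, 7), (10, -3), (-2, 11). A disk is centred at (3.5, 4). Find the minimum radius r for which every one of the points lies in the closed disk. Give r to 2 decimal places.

17.01

The required radius is the distance from (3.5, 4) to the farthest point.
Squared distances: 289.25, 42.25, 191.25, 91.25, 79.25.
Maximum is 289.25, attained at (-12, -3).
r = √(289.25) ≈ 17.01.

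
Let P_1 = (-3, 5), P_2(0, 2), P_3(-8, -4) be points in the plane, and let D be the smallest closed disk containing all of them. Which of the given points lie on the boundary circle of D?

Side lengths²: P_1P_2² = 18, P_1P_3² = 106, P_2P_3² = 100.
Since P_1P_3² = 106 < 100 + 18 = 118, the triangle is acute, so the smallest enclosing circle is the circumcircle.
Circumcentre = (-34/7, 1/7), r² = 1325/49.
The points at distance exactly r from the centre are P_1, P_2, P_3 — 3 points.

P_1, P_2, P_3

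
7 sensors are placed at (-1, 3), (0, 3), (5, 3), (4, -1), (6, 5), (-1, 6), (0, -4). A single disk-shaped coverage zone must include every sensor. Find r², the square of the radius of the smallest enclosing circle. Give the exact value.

A smallest enclosing disk is always determined by at most three of the input points on its boundary.
The minimum enclosing circle is determined by three boundary points: (6, 5), (-1, 6), (0, -4).
Their circumcentre is (87/46, 57/46) with r² = 32825/1058.
The farthest remaining point (5, 3) is at distance² 13505/1058 ≤ 32825/1058.

32825/1058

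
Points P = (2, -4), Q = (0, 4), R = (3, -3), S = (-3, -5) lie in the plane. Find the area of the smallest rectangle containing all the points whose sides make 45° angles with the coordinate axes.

60

In coordinates u = x + y, v = x − y the rectangle is axis-aligned; the map (x,y)→(u,v) scales areas by 2.
u-values: -2, 4, 0, -8; range = 4 − (-8) = 12.
v-values: 6, -4, 6, 2; range = 6 − (-4) = 10.
Area = (12 × 10) / 2 = 60.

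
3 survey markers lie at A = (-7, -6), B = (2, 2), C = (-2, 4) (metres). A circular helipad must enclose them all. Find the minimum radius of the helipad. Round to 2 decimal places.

6.02

Side lengths²: AB² = 145, AC² = 125, BC² = 20.
Since AB² = 145 ≥ 125 + 20 = 145, the angle opposite AB is not acute, so the smallest enclosing circle has AB as diameter.
Centre = midpoint of AB = (-2.5, -2), r² = 145/4 = 36.25.
r = √(36.25) ≈ 6.02.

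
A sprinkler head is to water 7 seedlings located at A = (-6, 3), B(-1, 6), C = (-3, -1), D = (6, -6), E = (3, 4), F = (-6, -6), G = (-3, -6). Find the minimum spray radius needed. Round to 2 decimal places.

7.53

A smallest enclosing disk is always determined by at most three of the input points on its boundary.
The minimum enclosing circle is determined by three boundary points: B, D, F.
Their circumcentre is (0, -35/24) with r² = 32617/576.
The farthest remaining point A is at distance² 32185/576 ≤ 32617/576.
r = √(32617/576) ≈ 7.53.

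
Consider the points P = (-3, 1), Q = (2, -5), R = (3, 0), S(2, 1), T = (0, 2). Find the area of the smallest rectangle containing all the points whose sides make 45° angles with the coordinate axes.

In coordinates u = x + y, v = x − y the rectangle is axis-aligned; the map (x,y)→(u,v) scales areas by 2.
u-values: -2, -3, 3, 3, 2; range = 3 − (-3) = 6.
v-values: -4, 7, 3, 1, -2; range = 7 − (-4) = 11.
Area = (6 × 11) / 2 = 33.

33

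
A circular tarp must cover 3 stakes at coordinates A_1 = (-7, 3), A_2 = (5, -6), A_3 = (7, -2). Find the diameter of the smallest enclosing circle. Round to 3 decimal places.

Side lengths²: A_1A_2² = 225, A_1A_3² = 221, A_2A_3² = 20.
Since A_1A_2² = 225 < 221 + 20 = 241, the triangle is acute, so the smallest enclosing circle is the circumcircle.
Circumcentre = (-5/11, -17/22), r² = 27625/484.
Diameter = 2r = 2√(27625/484) ≈ 15.110.

15.110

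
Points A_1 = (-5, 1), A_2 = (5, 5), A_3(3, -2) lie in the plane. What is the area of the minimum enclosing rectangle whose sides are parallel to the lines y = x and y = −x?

77

In coordinates u = x + y, v = x − y the rectangle is axis-aligned; the map (x,y)→(u,v) scales areas by 2.
u-values: -4, 10, 1; range = 10 − (-4) = 14.
v-values: -6, 0, 5; range = 5 − (-6) = 11.
Area = (14 × 11) / 2 = 77.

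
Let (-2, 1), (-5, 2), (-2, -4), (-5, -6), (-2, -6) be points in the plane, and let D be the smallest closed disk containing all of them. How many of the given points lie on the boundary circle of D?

3

The farthest pair is (-5, 2)–(-2, -6) with squared distance 73. The circle on this segment as diameter has centre (-3.5, -2) and r² = 73/4 = 18.25.
Check (-2, 1): distance² to centre = 11.25 ≤ 18.25, so it lies inside.
All remaining points lie in this disk, and no smaller disk contains both endpoints, so this is the minimum enclosing circle.
The points at distance exactly r from the centre are (-5, 2), (-5, -6), (-2, -6) — 3 points.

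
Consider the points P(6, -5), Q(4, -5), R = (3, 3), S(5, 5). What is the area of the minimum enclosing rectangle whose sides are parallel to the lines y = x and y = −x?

In coordinates u = x + y, v = x − y the rectangle is axis-aligned; the map (x,y)→(u,v) scales areas by 2.
u-values: 1, -1, 6, 10; range = 10 − (-1) = 11.
v-values: 11, 9, 0, 0; range = 11 − 0 = 11.
Area = (11 × 11) / 2 = 60.5.

60.5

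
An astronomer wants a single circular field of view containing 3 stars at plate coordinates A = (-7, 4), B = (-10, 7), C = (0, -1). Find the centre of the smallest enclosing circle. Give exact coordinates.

Side lengths²: AB² = 18, AC² = 74, BC² = 164.
Since BC² = 164 ≥ 74 + 18 = 92, the angle opposite BC is not acute, so the smallest enclosing circle has BC as diameter.
Centre = midpoint of BC = (-5, 3), r² = 164/4 = 41.
Centre = (-5, 3).

(-5, 3)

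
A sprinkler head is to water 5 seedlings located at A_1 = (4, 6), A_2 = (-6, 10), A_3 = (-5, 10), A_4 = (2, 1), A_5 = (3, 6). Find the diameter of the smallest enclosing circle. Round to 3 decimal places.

A smallest enclosing disk is always determined by at most three of the input points on its boundary.
The farthest pair is A_2–A_4 with squared distance 145. The circle on this segment as diameter has centre (-2, 5.5) and r² = 145/4 = 36.25.
Check A_1: distance² to centre = 36.25 ≤ 36.25, so it lies inside.
All remaining points lie in this disk, and no smaller disk contains both endpoints, so this is the minimum enclosing circle.
Diameter = 2r = 2√(36.25) ≈ 12.042.

12.042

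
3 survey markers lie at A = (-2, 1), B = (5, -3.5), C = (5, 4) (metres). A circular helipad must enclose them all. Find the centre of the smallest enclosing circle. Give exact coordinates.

Side lengths²: AB² = 69.25, AC² = 58, BC² = 56.25.
Since AB² = 69.25 < 58 + 56.25 = 114.25, the triangle is acute, so the smallest enclosing circle is the circumcircle.
Circumcentre = (69/28, 0.25), r² = 8033/392.
Centre = (69/28, 0.25).

(69/28, 0.25)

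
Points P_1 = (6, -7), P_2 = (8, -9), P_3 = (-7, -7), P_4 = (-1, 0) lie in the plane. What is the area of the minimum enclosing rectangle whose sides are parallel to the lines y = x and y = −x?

In coordinates u = x + y, v = x − y the rectangle is axis-aligned; the map (x,y)→(u,v) scales areas by 2.
u-values: -1, -1, -14, -1; range = -1 − (-14) = 13.
v-values: 13, 17, 0, -1; range = 17 − (-1) = 18.
Area = (13 × 18) / 2 = 117.

117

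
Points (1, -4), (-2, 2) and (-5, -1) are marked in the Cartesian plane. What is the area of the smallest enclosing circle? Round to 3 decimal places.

Call the three points A, B, C in the order given.
Side lengths²: AB² = 45, AC² = 45, BC² = 18.
Since AC² = 45 < 45 + 18 = 63, the triangle is acute, so the smallest enclosing circle is the circumcircle.
Circumcentre = (-1.5, -1.5), r² = 12.5.
Area = π·r² = π·12.5 ≈ 39.270.

39.270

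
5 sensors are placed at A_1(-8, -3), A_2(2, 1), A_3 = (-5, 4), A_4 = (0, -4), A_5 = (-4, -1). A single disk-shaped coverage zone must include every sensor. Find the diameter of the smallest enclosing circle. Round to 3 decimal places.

10.770

By Welzl's lemma the MEC is supported by two points (diametrically opposite) or three points (on a circumcircle).
The farthest pair is A_1–A_2 with squared distance 116. The circle on this segment as diameter has centre (-3, -1) and r² = 116/4 = 29.
Check A_3: distance² to centre = 29 ≤ 29, so it lies inside.
All remaining points lie in this disk, and no smaller disk contains both endpoints, so this is the minimum enclosing circle.
Diameter = 2r = 2√29 ≈ 10.770.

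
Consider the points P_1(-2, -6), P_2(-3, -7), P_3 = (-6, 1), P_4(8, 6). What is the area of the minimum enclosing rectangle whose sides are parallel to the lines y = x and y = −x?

In coordinates u = x + y, v = x − y the rectangle is axis-aligned; the map (x,y)→(u,v) scales areas by 2.
u-values: -8, -10, -5, 14; range = 14 − (-10) = 24.
v-values: 4, 4, -7, 2; range = 4 − (-7) = 11.
Area = (24 × 11) / 2 = 132.

132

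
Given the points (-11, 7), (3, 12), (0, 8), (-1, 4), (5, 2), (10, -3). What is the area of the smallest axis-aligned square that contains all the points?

The bounding box has width 21 and height 15.
An axis-aligned square enclosing the set must have side ≥ max(width, height).
So the minimum side is max(21, 15) = 21.
Area = 21² = 441.

441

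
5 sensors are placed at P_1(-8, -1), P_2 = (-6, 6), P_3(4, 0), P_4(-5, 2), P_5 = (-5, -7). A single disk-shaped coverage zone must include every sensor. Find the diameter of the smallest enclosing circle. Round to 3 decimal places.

By Welzl's lemma the MEC is supported by two points (diametrically opposite) or three points (on a circumcircle).
The minimum enclosing circle is determined by three boundary points: P_2, P_3, P_5.
Their circumcentre is (-185/62, -19/62) with r² = 93925/1922.
The farthest remaining point P_1 is at distance² 49285/1922 ≤ 93925/1922.
Diameter = 2r = 2√(93925/1922) ≈ 13.981.

13.981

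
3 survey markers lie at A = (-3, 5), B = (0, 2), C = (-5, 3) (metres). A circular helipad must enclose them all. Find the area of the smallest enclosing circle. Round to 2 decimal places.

Side lengths²: AB² = 18, AC² = 8, BC² = 26.
Since BC² = 26 ≥ 18 + 8 = 26, the angle opposite BC is not acute, so the smallest enclosing circle has BC as diameter.
Centre = midpoint of BC = (-2.5, 2.5), r² = 26/4 = 6.5.
Area = π·r² = π·6.5 ≈ 20.42.

20.42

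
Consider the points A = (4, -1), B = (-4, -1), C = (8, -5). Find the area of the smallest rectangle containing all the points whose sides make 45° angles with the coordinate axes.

In coordinates u = x + y, v = x − y the rectangle is axis-aligned; the map (x,y)→(u,v) scales areas by 2.
u-values: 3, -5, 3; range = 3 − (-5) = 8.
v-values: 5, -3, 13; range = 13 − (-3) = 16.
Area = (8 × 16) / 2 = 64.

64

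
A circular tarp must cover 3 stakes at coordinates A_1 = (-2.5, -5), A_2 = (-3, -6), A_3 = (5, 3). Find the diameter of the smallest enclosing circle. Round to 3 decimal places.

12.042

Side lengths²: A_1A_2² = 1.25, A_1A_3² = 120.25, A_2A_3² = 145.
Since A_2A_3² = 145 ≥ 120.25 + 1.25 = 121.5, the angle opposite A_2A_3 is not acute, so the smallest enclosing circle has A_2A_3 as diameter.
Centre = midpoint of A_2A_3 = (1, -1.5), r² = 145/4 = 36.25.
Diameter = 2r = 2√(36.25) ≈ 12.042.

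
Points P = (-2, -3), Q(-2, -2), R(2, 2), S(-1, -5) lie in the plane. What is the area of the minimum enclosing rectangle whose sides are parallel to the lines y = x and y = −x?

20

In coordinates u = x + y, v = x − y the rectangle is axis-aligned; the map (x,y)→(u,v) scales areas by 2.
u-values: -5, -4, 4, -6; range = 4 − (-6) = 10.
v-values: 1, 0, 0, 4; range = 4 − 0 = 4.
Area = (10 × 4) / 2 = 20.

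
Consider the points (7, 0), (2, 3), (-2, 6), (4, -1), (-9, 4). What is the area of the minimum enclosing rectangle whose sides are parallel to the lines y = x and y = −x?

In coordinates u = x + y, v = x − y the rectangle is axis-aligned; the map (x,y)→(u,v) scales areas by 2.
u-values: 7, 5, 4, 3, -5; range = 7 − (-5) = 12.
v-values: 7, -1, -8, 5, -13; range = 7 − (-13) = 20.
Area = (12 × 20) / 2 = 120.

120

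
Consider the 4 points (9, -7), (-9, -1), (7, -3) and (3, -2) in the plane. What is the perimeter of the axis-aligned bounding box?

Width = max x − min x = 9 − (-9) = 18.
Height = max y − min y = -1 − (-7) = 6.
Perimeter = 2(18 + 6) = 48.

48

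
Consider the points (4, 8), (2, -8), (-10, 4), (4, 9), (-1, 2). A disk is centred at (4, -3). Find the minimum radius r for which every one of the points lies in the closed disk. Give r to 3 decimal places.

15.652

The required radius is the distance from (4, -3) to the farthest point.
Squared distances: 121, 29, 245, 144, 50.
Maximum is 245, attained at (-10, 4).
r = √245 ≈ 15.652.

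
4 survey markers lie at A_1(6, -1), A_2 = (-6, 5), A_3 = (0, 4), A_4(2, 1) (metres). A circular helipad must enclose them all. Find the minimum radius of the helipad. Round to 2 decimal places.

6.71

A smallest enclosing disk is always determined by at most three of the input points on its boundary.
The farthest pair is A_1–A_2 with squared distance 180. The circle on this segment as diameter has centre (0, 2) and r² = 180/4 = 45.
Check A_3: distance² to centre = 4 ≤ 45, so it lies inside.
All remaining points lie in this disk, and no smaller disk contains both endpoints, so this is the minimum enclosing circle.
r = √45 ≈ 6.71.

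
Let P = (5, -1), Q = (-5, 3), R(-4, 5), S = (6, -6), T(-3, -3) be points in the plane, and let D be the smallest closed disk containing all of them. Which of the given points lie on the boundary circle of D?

By Welzl's lemma the MEC is supported by two points (diametrically opposite) or three points (on a circumcircle).
The farthest pair is R–S with squared distance 221. The circle on this segment as diameter has centre (1, -0.5) and r² = 221/4 = 55.25.
Check P: distance² to centre = 16.25 ≤ 55.25, so it lies inside.
All remaining points lie in this disk, and no smaller disk contains both endpoints, so this is the minimum enclosing circle.
The points at distance exactly r from the centre are R, S — 2 points.

R, S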